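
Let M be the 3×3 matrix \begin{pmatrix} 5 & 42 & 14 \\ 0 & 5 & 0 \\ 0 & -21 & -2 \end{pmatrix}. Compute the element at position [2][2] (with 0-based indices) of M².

4

Characteristic polynomial: μ^3 - 8μ^2 + 5μ + 50 = (μ - 5)^2(μ + 2), so the eigenvalues are -2, 5, 5.
μ=5: eigenvector (1, 0, 0).
μ=5: eigenvector (2, 1, -3).
μ=-2: eigenvector (-2, 0, 1).
P = [[1, 2, -2], [0, 1, 0], [0, -3, 1]], D = diag(5, 5, -2), P⁻¹ = [[1, 4, 2], [0, 1, 0], [0, 3, 1]].
M² = P·diag(25, 25, 4)·P⁻¹ = [[25, 126, 42], [0, 25, 0], [0, -63, 4]].
The requested entry is 4.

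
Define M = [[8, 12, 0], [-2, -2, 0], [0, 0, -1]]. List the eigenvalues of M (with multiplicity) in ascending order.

-1, 2, 4

Characteristic polynomial: p(s) = s^3 - 5s^2 + 2s + 8 = (s - 4)(s - 2)(s + 1).
Roots (with multiplicity): -1, 2, 4.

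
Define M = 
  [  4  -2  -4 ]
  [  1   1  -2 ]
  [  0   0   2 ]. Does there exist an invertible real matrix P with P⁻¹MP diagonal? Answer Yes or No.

Yes

Characteristic polynomial: p(s) = s^3 - 7s^2 + 16s - 12 = (s - 3)(s - 2)^2.
s = 2 has algebraic multiplicity 2; rank(M − 2I) = 1, so geometric multiplicity = 2.
Every eigenvalue has geometric = algebraic multiplicity, so M is diagonalizable.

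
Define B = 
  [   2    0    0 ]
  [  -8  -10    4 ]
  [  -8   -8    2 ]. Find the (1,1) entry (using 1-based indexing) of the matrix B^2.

4

Characteristic polynomial: r^3 + 6r^2 - 4r - 24 = (r - 2)(r + 2)(r + 6), so the eigenvalues are -6, -2, 2.
r=2: eigenvector (1, -1, -1).
r=-6: eigenvector (0, 1, 1).
r=-2: eigenvector (0, 1, 2).
P = [[1, 0, 0], [-1, 1, 1], [-1, 1, 2]], D = diag(2, -6, -2), P⁻¹ = [[1, 0, 0], [1, 2, -1], [0, -1, 1]].
B² = P·diag(4, 36, 4)·P⁻¹ = [[4, 0, 0], [32, 68, -32], [32, 64, -28]].
The requested entry is 4.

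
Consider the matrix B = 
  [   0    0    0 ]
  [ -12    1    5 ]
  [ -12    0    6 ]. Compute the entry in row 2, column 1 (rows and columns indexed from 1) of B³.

-432

Characteristic polynomial: μ^3 - 7μ^2 + 6μ = μ(μ - 6)(μ - 1), so the eigenvalues are 0, 1, 6.
μ=1: eigenvector (0, 1, 0).
μ=0: eigenvector (1, 2, 2).
μ=6: eigenvector (0, 1, 1).
P = [[0, 1, 0], [1, 2, 1], [0, 2, 1]], D = diag(1, 0, 6), P⁻¹ = [[0, 1, -1], [1, 0, 0], [-2, 0, 1]].
B³ = P·diag(1, 0, 216)·P⁻¹ = [[0, 0, 0], [-432, 1, 215], [-432, 0, 216]].
The requested entry is -432.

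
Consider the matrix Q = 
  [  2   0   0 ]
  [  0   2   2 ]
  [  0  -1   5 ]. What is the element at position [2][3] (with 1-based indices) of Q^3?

74

Characteristic polynomial: μ^3 - 9μ^2 + 26μ - 24 = (μ - 4)(μ - 3)(μ - 2), so the eigenvalues are 2, 3, 4.
μ=4: eigenvector (0, 1, 1).
μ=3: eigenvector (0, 2, 1).
μ=2: eigenvector (1, 0, 0).
P = [[0, 0, 1], [1, 2, 0], [1, 1, 0]], D = diag(4, 3, 2), P⁻¹ = [[0, -1, 2], [0, 1, -1], [1, 0, 0]].
Q³ = P·diag(64, 27, 8)·P⁻¹ = [[8, 0, 0], [0, -10, 74], [0, -37, 101]].
The requested entry is 74.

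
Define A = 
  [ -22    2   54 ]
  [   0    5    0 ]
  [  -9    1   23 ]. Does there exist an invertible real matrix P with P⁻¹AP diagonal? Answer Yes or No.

Characteristic polynomial: p(λ) = λ^3 - 6λ^2 - 15λ + 100 = (λ - 5)^2(λ + 4).
λ = 5 has algebraic multiplicity 2; rank(A − 5I) = 2, so geometric multiplicity = 1.
Geometric multiplicity < algebraic multiplicity, so A is not diagonalizable.

No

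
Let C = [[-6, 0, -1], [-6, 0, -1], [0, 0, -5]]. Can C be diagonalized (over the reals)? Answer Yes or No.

Yes

Characteristic polynomial: p(t) = t^3 + 11t^2 + 30t = t(t + 5)(t + 6).
All 3 eigenvalues are distinct, so C is diagonalizable.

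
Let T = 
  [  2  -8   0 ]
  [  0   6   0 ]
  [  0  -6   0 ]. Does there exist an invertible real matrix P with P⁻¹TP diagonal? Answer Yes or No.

Yes

Characteristic polynomial: p(s) = s^3 - 8s^2 + 12s = s(s - 6)(s - 2).
All 3 eigenvalues are distinct, so T is diagonalizable.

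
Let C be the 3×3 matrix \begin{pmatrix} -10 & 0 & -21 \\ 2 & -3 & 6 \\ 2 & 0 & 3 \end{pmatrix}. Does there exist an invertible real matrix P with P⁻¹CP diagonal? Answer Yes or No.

Characteristic polynomial: p(μ) = μ^3 + 10μ^2 + 33μ + 36 = (μ + 3)^2(μ + 4).
μ = -3 has algebraic multiplicity 2; rank(C + 3I) = 1, so geometric multiplicity = 2.
Every eigenvalue has geometric = algebraic multiplicity, so C is diagonalizable.

Yes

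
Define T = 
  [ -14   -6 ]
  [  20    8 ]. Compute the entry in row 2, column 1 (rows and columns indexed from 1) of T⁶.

-40320

Characteristic polynomial: μ^2 + 6μ + 8 = (μ + 2)(μ + 4), so the eigenvalues are -4, -2.
μ=-4: eigenvector (3, -5).
μ=-2: eigenvector (1, -2).
P = [[3, 1], [-5, -2]], D = diag(-4, -2), P⁻¹ = [[2, 1], [-5, -3]].
T⁶ = P·diag(4096, 64)·P⁻¹ = [[24256, 12096], [-40320, -20096]].
The requested entry is -40320.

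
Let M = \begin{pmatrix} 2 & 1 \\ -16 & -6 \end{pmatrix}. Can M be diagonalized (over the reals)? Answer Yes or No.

No

Characteristic polynomial: p(r) = r^2 + 4r + 4 = (r + 2)^2.
r = -2 has algebraic multiplicity 2; rank(M + 2I) = 1, so geometric multiplicity = 1.
Geometric multiplicity < algebraic multiplicity, so M is not diagonalizable.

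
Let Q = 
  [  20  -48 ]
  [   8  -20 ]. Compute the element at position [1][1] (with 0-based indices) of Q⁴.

Characteristic polynomial: λ^2 - 16 = (λ - 4)(λ + 4), so the eigenvalues are -4, 4.
λ=4: eigenvector (3, 1).
λ=-4: eigenvector (-2, -1).
P = [[3, -2], [1, -1]], D = diag(4, -4), P⁻¹ = [[1, -2], [1, -3]].
Q⁴ = P·diag(256, 256)·P⁻¹ = [[256, 0], [0, 256]].
The requested entry is 256.

256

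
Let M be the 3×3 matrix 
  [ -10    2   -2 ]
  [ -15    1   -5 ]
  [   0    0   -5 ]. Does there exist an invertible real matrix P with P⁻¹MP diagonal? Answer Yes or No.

No

Characteristic polynomial: p(μ) = μ^3 + 14μ^2 + 65μ + 100 = (μ + 4)(μ + 5)^2.
μ = -5 has algebraic multiplicity 2; rank(M + 5I) = 2, so geometric multiplicity = 1.
Geometric multiplicity < algebraic multiplicity, so M is not diagonalizable.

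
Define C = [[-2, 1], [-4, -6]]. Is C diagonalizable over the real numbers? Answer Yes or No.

Characteristic polynomial: p(r) = r^2 + 8r + 16 = (r + 4)^2.
r = -4 has algebraic multiplicity 2; rank(C + 4I) = 1, so geometric multiplicity = 1.
Geometric multiplicity < algebraic multiplicity, so C is not diagonalizable.

No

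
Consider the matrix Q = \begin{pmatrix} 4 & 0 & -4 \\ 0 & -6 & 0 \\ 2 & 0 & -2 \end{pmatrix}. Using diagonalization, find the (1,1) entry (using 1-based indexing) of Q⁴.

Characteristic polynomial: λ^3 + 4λ^2 - 12λ = λ(λ - 2)(λ + 6), so the eigenvalues are -6, 0, 2.
λ=0: eigenvector (1, 0, 1).
λ=-6: eigenvector (0, 1, 0).
λ=2: eigenvector (-2, 0, -1).
P = [[1, 0, -2], [0, 1, 0], [1, 0, -1]], D = diag(0, -6, 2), P⁻¹ = [[-1, 0, 2], [0, 1, 0], [-1, 0, 1]].
Q⁴ = P·diag(0, 1296, 16)·P⁻¹ = [[32, 0, -32], [0, 1296, 0], [16, 0, -16]].
The requested entry is 32.

32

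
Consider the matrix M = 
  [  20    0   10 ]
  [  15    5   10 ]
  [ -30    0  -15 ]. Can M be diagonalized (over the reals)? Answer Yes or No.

Yes

Characteristic polynomial: p(r) = r^3 - 10r^2 + 25r = r(r - 5)^2.
r = 5 has algebraic multiplicity 2; rank(M − 5I) = 1, so geometric multiplicity = 2.
Every eigenvalue has geometric = algebraic multiplicity, so M is diagonalizable.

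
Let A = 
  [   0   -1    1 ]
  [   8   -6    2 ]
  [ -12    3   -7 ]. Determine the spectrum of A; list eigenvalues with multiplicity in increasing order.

-5, -4, -4

Characteristic polynomial: p(t) = t^3 + 13t^2 + 56t + 80 = (t + 4)^2(t + 5).
Roots (with multiplicity): -5, -4, -4.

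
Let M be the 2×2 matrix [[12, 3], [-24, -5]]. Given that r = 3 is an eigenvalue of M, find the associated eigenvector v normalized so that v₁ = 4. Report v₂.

-12

M − 3I = [[9, 3], [-24, -8]].
Solving (M − 3I)v = 0 gives the eigenspace spanned by (4, -12).
With v₁ = 4, v = (4, -12), so v₂ = -12.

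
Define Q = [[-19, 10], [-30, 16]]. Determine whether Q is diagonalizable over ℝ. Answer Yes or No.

Yes

Characteristic polynomial: p(r) = r^2 + 3r - 4 = (r - 1)(r + 4).
All 2 eigenvalues are distinct, so Q is diagonalizable.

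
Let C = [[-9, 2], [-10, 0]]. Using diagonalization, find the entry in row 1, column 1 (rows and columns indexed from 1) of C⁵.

-11529

Characteristic polynomial: t^2 + 9t + 20 = (t + 4)(t + 5), so the eigenvalues are -5, -4.
t=-4: eigenvector (2, 5).
t=-5: eigenvector (1, 2).
P = [[2, 1], [5, 2]], D = diag(-4, -5), P⁻¹ = [[-2, 1], [5, -2]].
C⁵ = P·diag(-1024, -3125)·P⁻¹ = [[-11529, 4202], [-21010, 7380]].
The requested entry is -11529.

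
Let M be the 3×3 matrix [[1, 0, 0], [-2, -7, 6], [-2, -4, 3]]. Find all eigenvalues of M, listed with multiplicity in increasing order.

-3, -1, 1

Characteristic polynomial: p(r) = r^3 + 3r^2 - r - 3 = (r - 1)(r + 1)(r + 3).
Roots (with multiplicity): -3, -1, 1.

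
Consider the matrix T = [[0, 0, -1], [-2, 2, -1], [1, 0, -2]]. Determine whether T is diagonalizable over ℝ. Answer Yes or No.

Characteristic polynomial: p(λ) = λ^3 - 3λ - 2 = (λ - 2)(λ + 1)^2.
λ = -1 has algebraic multiplicity 2; rank(T + 1I) = 2, so geometric multiplicity = 1.
Geometric multiplicity < algebraic multiplicity, so T is not diagonalizable.

No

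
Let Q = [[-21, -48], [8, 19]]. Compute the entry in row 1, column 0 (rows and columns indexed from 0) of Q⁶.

Characteristic polynomial: r^2 + 2r - 15 = (r - 3)(r + 5), so the eigenvalues are -5, 3.
r=-5: eigenvector (3, -1).
r=3: eigenvector (-2, 1).
P = [[3, -2], [-1, 1]], D = diag(-5, 3), P⁻¹ = [[1, 2], [1, 3]].
Q⁶ = P·diag(15625, 729)·P⁻¹ = [[45417, 89376], [-14896, -29063]].
The requested entry is -14896.

-14896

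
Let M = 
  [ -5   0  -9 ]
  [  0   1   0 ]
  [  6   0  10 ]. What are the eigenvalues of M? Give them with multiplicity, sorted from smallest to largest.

Characteristic polynomial: p(r) = r^3 - 6r^2 + 9r - 4 = (r - 4)(r - 1)^2.
Roots (with multiplicity): 1, 1, 4.

1, 1, 4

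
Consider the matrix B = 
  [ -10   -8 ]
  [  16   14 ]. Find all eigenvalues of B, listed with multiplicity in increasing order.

Characteristic polynomial: p(r) = r^2 - 4r - 12 = (r - 6)(r + 2).
Roots (with multiplicity): -2, 6.

-2, 6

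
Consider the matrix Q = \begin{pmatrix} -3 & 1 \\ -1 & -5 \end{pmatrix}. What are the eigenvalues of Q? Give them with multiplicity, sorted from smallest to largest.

Characteristic polynomial: p(λ) = λ^2 + 8λ + 16 = (λ + 4)^2.
Roots (with multiplicity): -4, -4.

-4, -4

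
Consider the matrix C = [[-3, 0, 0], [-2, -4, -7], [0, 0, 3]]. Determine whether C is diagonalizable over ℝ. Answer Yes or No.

Characteristic polynomial: p(s) = s^3 + 4s^2 - 9s - 36 = (s - 3)(s + 3)(s + 4).
All 3 eigenvalues are distinct, so C is diagonalizable.

Yes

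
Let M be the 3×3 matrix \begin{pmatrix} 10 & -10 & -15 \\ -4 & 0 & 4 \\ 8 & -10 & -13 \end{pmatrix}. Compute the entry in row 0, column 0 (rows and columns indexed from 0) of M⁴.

Characteristic polynomial: λ^3 + 3λ^2 - 10λ = λ(λ - 2)(λ + 5), so the eigenvalues are -5, 0, 2.
λ=2: eigenvector (5, -2, 4).
λ=0: eigenvector (-2, 1, -2).
λ=-5: eigenvector (1, 0, 1).
P = [[5, -2, 1], [-2, 1, 0], [4, -2, 1]], D = diag(2, 0, -5), P⁻¹ = [[1, 0, -1], [2, 1, -2], [0, 2, 1]].
M⁴ = P·diag(16, 0, 625)·P⁻¹ = [[80, 1250, 545], [-32, 0, 32], [64, 1250, 561]].
The requested entry is 80.

80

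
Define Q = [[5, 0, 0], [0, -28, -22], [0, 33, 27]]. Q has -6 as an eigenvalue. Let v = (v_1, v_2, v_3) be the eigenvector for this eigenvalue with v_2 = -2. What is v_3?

Q + 6I = [[11, 0, 0], [0, -22, -22], [0, 33, 33]].
Solving (Q + 6I)v = 0 gives the eigenspace spanned by (0, -2, 2).
With v_2 = -2, v = (0, -2, 2), so v_3 = 2.

2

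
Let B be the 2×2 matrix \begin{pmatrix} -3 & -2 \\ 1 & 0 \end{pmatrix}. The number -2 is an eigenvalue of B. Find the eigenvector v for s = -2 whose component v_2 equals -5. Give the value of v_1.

10

B + 2I = [[-1, -2], [1, 2]].
Solving (B + 2I)v = 0 gives the eigenspace spanned by (10, -5).
With v_2 = -5, v = (10, -5), so v_1 = 10.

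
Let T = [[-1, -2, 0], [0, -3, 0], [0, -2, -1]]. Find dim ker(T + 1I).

2

T + 1I = [[0, -2, 0], [0, -2, 0], [0, -2, 0]].
This matrix has rank 1, so its null space has dimension 3 − 1 = 2.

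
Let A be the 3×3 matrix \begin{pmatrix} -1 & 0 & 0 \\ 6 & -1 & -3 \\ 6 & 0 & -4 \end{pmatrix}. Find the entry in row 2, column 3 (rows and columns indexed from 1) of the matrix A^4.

255

Characteristic polynomial: t^3 + 6t^2 + 9t + 4 = (t + 1)^2(t + 4), so the eigenvalues are -4, -1, -1.
t=-1: eigenvector (1, 2, 2).
t=-1: eigenvector (0, 1, 0).
t=-4: eigenvector (0, 1, 1).
P = [[1, 0, 0], [2, 1, 1], [2, 0, 1]], D = diag(-1, -1, -4), P⁻¹ = [[1, 0, 0], [0, 1, -1], [-2, 0, 1]].
A⁴ = P·diag(1, 1, 256)·P⁻¹ = [[1, 0, 0], [-510, 1, 255], [-510, 0, 256]].
The requested entry is 255.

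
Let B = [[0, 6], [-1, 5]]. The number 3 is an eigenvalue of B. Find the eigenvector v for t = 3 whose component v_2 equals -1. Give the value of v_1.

-2

B − 3I = [[-3, 6], [-1, 2]].
Solving (B − 3I)v = 0 gives the eigenspace spanned by (-2, -1).
With v_2 = -1, v = (-2, -1), so v_1 = -2.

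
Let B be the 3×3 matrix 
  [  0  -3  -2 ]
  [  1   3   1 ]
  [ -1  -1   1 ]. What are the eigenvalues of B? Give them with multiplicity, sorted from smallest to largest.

1, 1, 2

Characteristic polynomial: p(r) = r^3 - 4r^2 + 5r - 2 = (r - 2)(r - 1)^2.
Roots (with multiplicity): 1, 1, 2.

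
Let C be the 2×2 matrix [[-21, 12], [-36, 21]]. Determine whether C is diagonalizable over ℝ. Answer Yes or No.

Characteristic polynomial: p(t) = t^2 - 9 = (t - 3)(t + 3).
All 2 eigenvalues are distinct, so C is diagonalizable.

Yes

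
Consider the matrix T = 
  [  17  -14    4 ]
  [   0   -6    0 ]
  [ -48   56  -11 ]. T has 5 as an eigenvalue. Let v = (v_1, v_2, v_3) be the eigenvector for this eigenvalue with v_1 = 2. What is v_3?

-6

T − 5I = [[12, -14, 4], [0, -11, 0], [-48, 56, -16]].
Solving (T − 5I)v = 0 gives the eigenspace spanned by (2, 0, -6).
With v_1 = 2, v = (2, 0, -6), so v_3 = -6.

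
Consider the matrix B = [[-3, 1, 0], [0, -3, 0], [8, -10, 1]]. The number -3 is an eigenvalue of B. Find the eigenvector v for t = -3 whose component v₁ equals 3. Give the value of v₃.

B + 3I = [[0, 1, 0], [0, 0, 0], [8, -10, 4]].
Solving (B + 3I)v = 0 gives the eigenspace spanned by (3, 0, -6).
With v₁ = 3, v = (3, 0, -6), so v₃ = -6.

-6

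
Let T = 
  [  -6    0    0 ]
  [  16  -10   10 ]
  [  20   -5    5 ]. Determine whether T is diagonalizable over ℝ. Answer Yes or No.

Yes

Characteristic polynomial: p(λ) = λ^3 + 11λ^2 + 30λ = λ(λ + 5)(λ + 6).
All 3 eigenvalues are distinct, so T is diagonalizable.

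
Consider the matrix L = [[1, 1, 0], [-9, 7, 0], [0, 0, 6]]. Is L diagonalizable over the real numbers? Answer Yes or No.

No

Characteristic polynomial: p(μ) = μ^3 - 14μ^2 + 64μ - 96 = (μ - 6)(μ - 4)^2.
μ = 4 has algebraic multiplicity 2; rank(L − 4I) = 2, so geometric multiplicity = 1.
Geometric multiplicity < algebraic multiplicity, so L is not diagonalizable.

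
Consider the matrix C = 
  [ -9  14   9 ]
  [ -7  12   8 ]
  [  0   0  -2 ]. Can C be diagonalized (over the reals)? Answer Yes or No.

No

Characteristic polynomial: p(μ) = μ^3 - μ^2 - 16μ - 20 = (μ - 5)(μ + 2)^2.
μ = -2 has algebraic multiplicity 2; rank(C + 2I) = 2, so geometric multiplicity = 1.
Geometric multiplicity < algebraic multiplicity, so C is not diagonalizable.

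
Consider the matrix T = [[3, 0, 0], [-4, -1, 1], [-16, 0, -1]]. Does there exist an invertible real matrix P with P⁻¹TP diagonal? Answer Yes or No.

Characteristic polynomial: p(s) = s^3 - s^2 - 5s - 3 = (s - 3)(s + 1)^2.
s = -1 has algebraic multiplicity 2; rank(T + 1I) = 2, so geometric multiplicity = 1.
Geometric multiplicity < algebraic multiplicity, so T is not diagonalizable.

No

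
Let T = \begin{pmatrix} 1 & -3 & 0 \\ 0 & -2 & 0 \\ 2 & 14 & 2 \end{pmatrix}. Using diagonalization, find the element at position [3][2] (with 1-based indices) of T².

Characteristic polynomial: λ^3 - λ^2 - 4λ + 4 = (λ - 2)(λ - 1)(λ + 2), so the eigenvalues are -2, 1, 2.
λ=1: eigenvector (1, 0, -2).
λ=-2: eigenvector (1, 1, -4).
λ=2: eigenvector (0, 0, 1).
P = [[1, 1, 0], [0, 1, 0], [-2, -4, 1]], D = diag(1, -2, 2), P⁻¹ = [[1, -1, 0], [0, 1, 0], [2, 2, 1]].
T² = P·diag(1, 4, 4)·P⁻¹ = [[1, 3, 0], [0, 4, 0], [6, -6, 4]].
The requested entry is -6.

-6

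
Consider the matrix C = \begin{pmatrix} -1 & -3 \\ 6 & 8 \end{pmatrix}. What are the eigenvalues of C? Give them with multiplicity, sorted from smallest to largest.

Characteristic polynomial: p(r) = r^2 - 7r + 10 = (r - 5)(r - 2).
Roots (with multiplicity): 2, 5.

2, 5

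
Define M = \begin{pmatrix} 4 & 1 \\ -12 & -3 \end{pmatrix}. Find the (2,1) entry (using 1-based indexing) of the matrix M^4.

Characteristic polynomial: λ^2 - λ = λ(λ - 1), so the eigenvalues are 0, 1.
λ=0: eigenvector (1, -4).
λ=1: eigenvector (1, -3).
P = [[1, 1], [-4, -3]], D = diag(0, 1), P⁻¹ = [[-3, -1], [4, 1]].
M⁴ = P·diag(0, 1)·P⁻¹ = [[4, 1], [-12, -3]].
The requested entry is -12.

-12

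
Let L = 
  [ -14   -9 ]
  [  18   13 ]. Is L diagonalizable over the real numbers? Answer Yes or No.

Yes

Characteristic polynomial: p(s) = s^2 + s - 20 = (s - 4)(s + 5).
All 2 eigenvalues are distinct, so L is diagonalizable.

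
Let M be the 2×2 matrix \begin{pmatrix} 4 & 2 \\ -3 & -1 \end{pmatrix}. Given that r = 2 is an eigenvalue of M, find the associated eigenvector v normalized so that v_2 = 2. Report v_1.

-2

M − 2I = [[2, 2], [-3, -3]].
Solving (M − 2I)v = 0 gives the eigenspace spanned by (-2, 2).
With v_2 = 2, v = (-2, 2), so v_1 = -2.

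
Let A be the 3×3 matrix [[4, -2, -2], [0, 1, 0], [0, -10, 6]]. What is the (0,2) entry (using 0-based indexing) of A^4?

-1040

Characteristic polynomial: r^3 - 11r^2 + 34r - 24 = (r - 6)(r - 4)(r - 1), so the eigenvalues are 1, 4, 6.
r=4: eigenvector (1, 0, 0).
r=1: eigenvector (2, 1, 2).
r=6: eigenvector (-1, 0, 1).
P = [[1, 2, -1], [0, 1, 0], [0, 2, 1]], D = diag(4, 1, 6), P⁻¹ = [[1, -4, 1], [0, 1, 0], [0, -2, 1]].
A⁴ = P·diag(256, 1, 1296)·P⁻¹ = [[256, 1570, -1040], [0, 1, 0], [0, -2590, 1296]].
The requested entry is -1040.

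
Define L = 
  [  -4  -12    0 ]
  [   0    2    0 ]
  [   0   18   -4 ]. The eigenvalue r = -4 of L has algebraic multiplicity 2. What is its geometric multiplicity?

2

L + 4I = [[0, -12, 0], [0, 6, 0], [0, 18, 0]].
This matrix has rank 1, so its null space has dimension 3 − 1 = 2.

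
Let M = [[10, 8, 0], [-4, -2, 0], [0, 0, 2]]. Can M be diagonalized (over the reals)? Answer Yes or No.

Yes

Characteristic polynomial: p(t) = t^3 - 10t^2 + 28t - 24 = (t - 6)(t - 2)^2.
t = 2 has algebraic multiplicity 2; rank(M − 2I) = 1, so geometric multiplicity = 2.
Every eigenvalue has geometric = algebraic multiplicity, so M is diagonalizable.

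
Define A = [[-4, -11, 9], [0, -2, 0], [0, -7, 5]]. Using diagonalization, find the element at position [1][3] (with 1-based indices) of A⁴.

Characteristic polynomial: t^3 + t^2 - 22t - 40 = (t - 5)(t + 2)(t + 4), so the eigenvalues are -4, -2, 5.
t=5: eigenvector (1, 0, 1).
t=-2: eigenvector (-1, 1, 1).
t=-4: eigenvector (1, 0, 0).
P = [[1, -1, 1], [0, 1, 0], [1, 1, 0]], D = diag(5, -2, -4), P⁻¹ = [[0, -1, 1], [0, 1, 0], [1, 2, -1]].
A⁴ = P·diag(625, 16, 256)·P⁻¹ = [[256, -129, 369], [0, 16, 0], [0, -609, 625]].
The requested entry is 369.

369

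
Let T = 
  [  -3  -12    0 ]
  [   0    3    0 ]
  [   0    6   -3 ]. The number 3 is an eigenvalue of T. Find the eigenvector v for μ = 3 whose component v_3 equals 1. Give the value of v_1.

-2

T − 3I = [[-6, -12, 0], [0, 0, 0], [0, 6, -6]].
Solving (T − 3I)v = 0 gives the eigenspace spanned by (-2, 1, 1).
With v_3 = 1, v = (-2, 1, 1), so v_1 = -2.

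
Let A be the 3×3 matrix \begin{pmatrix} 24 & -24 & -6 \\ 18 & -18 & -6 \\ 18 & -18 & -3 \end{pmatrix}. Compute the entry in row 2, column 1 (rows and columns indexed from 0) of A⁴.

-2430

Characteristic polynomial: t^3 - 3t^2 - 18t = t(t - 6)(t + 3), so the eigenvalues are -3, 0, 6.
t=6: eigenvector (2, 1, 2).
t=-3: eigenvector (2, 2, 1).
t=0: eigenvector (1, 1, 0).
P = [[2, 2, 1], [1, 2, 1], [2, 1, 0]], D = diag(6, -3, 0), P⁻¹ = [[1, -1, 0], [-2, 2, 1], [3, -2, -2]].
A⁴ = P·diag(1296, 81, 0)·P⁻¹ = [[2268, -2268, 162], [972, -972, 162], [2430, -2430, 81]].
The requested entry is -2430.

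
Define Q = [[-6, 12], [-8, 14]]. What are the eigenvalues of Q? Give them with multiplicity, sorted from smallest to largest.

Characteristic polynomial: p(r) = r^2 - 8r + 12 = (r - 6)(r - 2).
Roots (with multiplicity): 2, 6.

2, 6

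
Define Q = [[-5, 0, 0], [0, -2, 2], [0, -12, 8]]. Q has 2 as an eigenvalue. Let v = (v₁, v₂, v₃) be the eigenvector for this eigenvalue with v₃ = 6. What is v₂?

Q − 2I = [[-7, 0, 0], [0, -4, 2], [0, -12, 6]].
Solving (Q − 2I)v = 0 gives the eigenspace spanned by (0, 3, 6).
With v₃ = 6, v = (0, 3, 6), so v₂ = 3.

3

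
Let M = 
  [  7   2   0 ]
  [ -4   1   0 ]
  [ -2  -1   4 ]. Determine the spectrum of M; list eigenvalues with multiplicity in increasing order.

3, 4, 5

Characteristic polynomial: p(t) = t^3 - 12t^2 + 47t - 60 = (t - 5)(t - 4)(t - 3).
Roots (with multiplicity): 3, 4, 5.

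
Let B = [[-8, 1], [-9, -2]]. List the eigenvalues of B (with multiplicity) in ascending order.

Characteristic polynomial: p(s) = s^2 + 10s + 25 = (s + 5)^2.
Roots (with multiplicity): -5, -5.

-5, -5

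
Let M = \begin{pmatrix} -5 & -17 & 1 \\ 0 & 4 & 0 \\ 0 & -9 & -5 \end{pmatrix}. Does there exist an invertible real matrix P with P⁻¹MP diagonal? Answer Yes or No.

No

Characteristic polynomial: p(s) = s^3 + 6s^2 - 15s - 100 = (s - 4)(s + 5)^2.
s = -5 has algebraic multiplicity 2; rank(M + 5I) = 2, so geometric multiplicity = 1.
Geometric multiplicity < algebraic multiplicity, so M is not diagonalizable.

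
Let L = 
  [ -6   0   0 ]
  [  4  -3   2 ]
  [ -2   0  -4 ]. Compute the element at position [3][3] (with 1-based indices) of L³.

Characteristic polynomial: t^3 + 13t^2 + 54t + 72 = (t + 3)(t + 4)(t + 6), so the eigenvalues are -6, -4, -3.
t=-6: eigenvector (1, -2, 1).
t=-3: eigenvector (0, 1, 0).
t=-4: eigenvector (0, -2, 1).
P = [[1, 0, 0], [-2, 1, -2], [1, 0, 1]], D = diag(-6, -3, -4), P⁻¹ = [[1, 0, 0], [0, 1, 2], [-1, 0, 1]].
L³ = P·diag(-216, -27, -64)·P⁻¹ = [[-216, 0, 0], [304, -27, 74], [-152, 0, -64]].
The requested entry is -64.

-64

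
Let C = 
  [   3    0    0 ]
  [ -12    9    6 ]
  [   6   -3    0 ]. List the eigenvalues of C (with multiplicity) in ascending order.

Characteristic polynomial: p(λ) = λ^3 - 12λ^2 + 45λ - 54 = (λ - 6)(λ - 3)^2.
Roots (with multiplicity): 3, 3, 6.

3, 3, 6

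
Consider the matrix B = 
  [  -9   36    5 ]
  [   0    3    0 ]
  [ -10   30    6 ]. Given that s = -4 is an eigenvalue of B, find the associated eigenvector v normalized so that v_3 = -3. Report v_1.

-3

B + 4I = [[-5, 36, 5], [0, 7, 0], [-10, 30, 10]].
Solving (B + 4I)v = 0 gives the eigenspace spanned by (-3, 0, -3).
With v_3 = -3, v = (-3, 0, -3), so v_1 = -3.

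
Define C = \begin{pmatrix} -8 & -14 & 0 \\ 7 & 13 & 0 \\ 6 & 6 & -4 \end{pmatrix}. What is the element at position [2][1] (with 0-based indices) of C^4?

-510

Characteristic polynomial: t^3 - t^2 - 26t - 24 = (t - 6)(t + 1)(t + 4), so the eigenvalues are -4, -1, 6.
t=-1: eigenvector (2, -1, 2).
t=6: eigenvector (1, -1, 0).
t=-4: eigenvector (0, 0, 1).
P = [[2, 1, 0], [-1, -1, 0], [2, 0, 1]], D = diag(-1, 6, -4), P⁻¹ = [[1, 1, 0], [-1, -2, 0], [-2, -2, 1]].
C⁴ = P·diag(1, 1296, 256)·P⁻¹ = [[-1294, -2590, 0], [1295, 2591, 0], [-510, -510, 256]].
The requested entry is -510.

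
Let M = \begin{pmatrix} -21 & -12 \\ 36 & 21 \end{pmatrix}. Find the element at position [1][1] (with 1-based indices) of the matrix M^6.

Characteristic polynomial: λ^2 - 9 = (λ - 3)(λ + 3), so the eigenvalues are -3, 3.
λ=-3: eigenvector (2, -3).
λ=3: eigenvector (1, -2).
P = [[2, 1], [-3, -2]], D = diag(-3, 3), P⁻¹ = [[2, 1], [-3, -2]].
M⁶ = P·diag(729, 729)·P⁻¹ = [[729, 0], [0, 729]].
The requested entry is 729.

729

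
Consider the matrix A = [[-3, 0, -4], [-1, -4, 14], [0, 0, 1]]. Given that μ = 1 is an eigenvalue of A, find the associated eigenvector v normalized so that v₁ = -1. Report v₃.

1

A − 1I = [[-4, 0, -4], [-1, -5, 14], [0, 0, 0]].
Solving (A − 1I)v = 0 gives the eigenspace spanned by (-1, 3, 1).
With v₁ = -1, v = (-1, 3, 1), so v₃ = 1.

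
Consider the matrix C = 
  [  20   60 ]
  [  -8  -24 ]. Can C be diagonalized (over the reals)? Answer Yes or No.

Characteristic polynomial: p(λ) = λ^2 + 4λ = λ(λ + 4).
All 2 eigenvalues are distinct, so C is diagonalizable.

Yes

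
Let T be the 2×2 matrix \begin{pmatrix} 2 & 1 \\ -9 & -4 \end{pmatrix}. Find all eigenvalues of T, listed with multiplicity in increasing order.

Characteristic polynomial: p(r) = r^2 + 2r + 1 = (r + 1)^2.
Roots (with multiplicity): -1, -1.

-1, -1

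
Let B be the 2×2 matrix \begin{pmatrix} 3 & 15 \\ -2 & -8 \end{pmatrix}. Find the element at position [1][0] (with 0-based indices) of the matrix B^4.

Characteristic polynomial: t^2 + 5t + 6 = (t + 2)(t + 3), so the eigenvalues are -3, -2.
t=-2: eigenvector (-3, 1).
t=-3: eigenvector (-5, 2).
P = [[-3, -5], [1, 2]], D = diag(-2, -3), P⁻¹ = [[-2, -5], [1, 3]].
B⁴ = P·diag(16, 81)·P⁻¹ = [[-309, -975], [130, 406]].
The requested entry is 130.

130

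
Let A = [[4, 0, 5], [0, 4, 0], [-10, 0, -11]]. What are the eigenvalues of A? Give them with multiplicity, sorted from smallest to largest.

Characteristic polynomial: p(s) = s^3 + 3s^2 - 22s - 24 = (s - 4)(s + 1)(s + 6).
Roots (with multiplicity): -6, -1, 4.

-6, -1, 4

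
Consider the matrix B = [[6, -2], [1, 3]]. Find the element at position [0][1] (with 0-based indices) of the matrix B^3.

Characteristic polynomial: s^2 - 9s + 20 = (s - 5)(s - 4), so the eigenvalues are 4, 5.
s=5: eigenvector (2, 1).
s=4: eigenvector (1, 1).
P = [[2, 1], [1, 1]], D = diag(5, 4), P⁻¹ = [[1, -1], [-1, 2]].
B³ = P·diag(125, 64)·P⁻¹ = [[186, -122], [61, 3]].
The requested entry is -122.

-122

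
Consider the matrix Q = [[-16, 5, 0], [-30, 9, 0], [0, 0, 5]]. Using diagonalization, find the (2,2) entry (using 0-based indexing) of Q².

25

Characteristic polynomial: μ^3 + 2μ^2 - 29μ - 30 = (μ - 5)(μ + 1)(μ + 6), so the eigenvalues are -6, -1, 5.
μ=-6: eigenvector (1, 2, 0).
μ=-1: eigenvector (1, 3, 0).
μ=5: eigenvector (0, 0, 1).
P = [[1, 1, 0], [2, 3, 0], [0, 0, 1]], D = diag(-6, -1, 5), P⁻¹ = [[3, -1, 0], [-2, 1, 0], [0, 0, 1]].
Q² = P·diag(36, 1, 25)·P⁻¹ = [[106, -35, 0], [210, -69, 0], [0, 0, 25]].
The requested entry is 25.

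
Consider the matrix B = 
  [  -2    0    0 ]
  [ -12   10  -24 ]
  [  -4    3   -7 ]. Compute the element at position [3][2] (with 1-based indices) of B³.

21

Characteristic polynomial: λ^3 - λ^2 - 4λ + 4 = (λ - 2)(λ - 1)(λ + 2), so the eigenvalues are -2, 1, 2.
λ=-2: eigenvector (1, 3, 1).
λ=2: eigenvector (0, 3, 1).
λ=1: eigenvector (0, 8, 3).
P = [[1, 0, 0], [3, 3, 8], [1, 1, 3]], D = diag(-2, 2, 1), P⁻¹ = [[1, 0, 0], [-1, 3, -8], [0, -1, 3]].
B³ = P·diag(-8, 8, 1)·P⁻¹ = [[-8, 0, 0], [-48, 64, -168], [-16, 21, -55]].
The requested entry is 21.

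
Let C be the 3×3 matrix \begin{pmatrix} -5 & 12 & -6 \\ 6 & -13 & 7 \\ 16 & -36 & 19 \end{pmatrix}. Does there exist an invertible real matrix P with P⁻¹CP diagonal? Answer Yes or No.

No

Characteristic polynomial: p(t) = t^3 - t^2 - t + 1 = (t - 1)^2(t + 1).
t = 1 has algebraic multiplicity 2; rank(C − 1I) = 2, so geometric multiplicity = 1.
Geometric multiplicity < algebraic multiplicity, so C is not diagonalizable.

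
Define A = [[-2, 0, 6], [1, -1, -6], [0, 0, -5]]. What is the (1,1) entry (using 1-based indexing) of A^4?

16

Characteristic polynomial: t^3 + 8t^2 + 17t + 10 = (t + 1)(t + 2)(t + 5), so the eigenvalues are -5, -2, -1.
t=-2: eigenvector (1, -1, 0).
t=-1: eigenvector (0, 1, 0).
t=-5: eigenvector (-2, 2, 1).
P = [[1, 0, -2], [-1, 1, 2], [0, 0, 1]], D = diag(-2, -1, -5), P⁻¹ = [[1, 0, 2], [1, 1, 0], [0, 0, 1]].
A⁴ = P·diag(16, 1, 625)·P⁻¹ = [[16, 0, -1218], [-15, 1, 1218], [0, 0, 625]].
The requested entry is 16.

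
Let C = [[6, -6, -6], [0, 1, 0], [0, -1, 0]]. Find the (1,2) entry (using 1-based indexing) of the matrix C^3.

Characteristic polynomial: r^3 - 7r^2 + 6r = r(r - 6)(r - 1), so the eigenvalues are 0, 1, 6.
r=6: eigenvector (1, 0, 0).
r=1: eigenvector (0, 1, -1).
r=0: eigenvector (1, 0, 1).
P = [[1, 0, 1], [0, 1, 0], [0, -1, 1]], D = diag(6, 1, 0), P⁻¹ = [[1, -1, -1], [0, 1, 0], [0, 1, 1]].
C³ = P·diag(216, 1, 0)·P⁻¹ = [[216, -216, -216], [0, 1, 0], [0, -1, 0]].
The requested entry is -216.

-216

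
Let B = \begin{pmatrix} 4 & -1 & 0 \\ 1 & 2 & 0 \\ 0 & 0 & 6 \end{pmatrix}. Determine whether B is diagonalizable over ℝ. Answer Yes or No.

No

Characteristic polynomial: p(s) = s^3 - 12s^2 + 45s - 54 = (s - 6)(s - 3)^2.
s = 3 has algebraic multiplicity 2; rank(B − 3I) = 2, so geometric multiplicity = 1.
Geometric multiplicity < algebraic multiplicity, so B is not diagonalizable.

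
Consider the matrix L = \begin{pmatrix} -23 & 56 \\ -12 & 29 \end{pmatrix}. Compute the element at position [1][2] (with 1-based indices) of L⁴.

Characteristic polynomial: r^2 - 6r + 5 = (r - 5)(r - 1), so the eigenvalues are 1, 5.
r=1: eigenvector (7, 3).
r=5: eigenvector (2, 1).
P = [[7, 2], [3, 1]], D = diag(1, 5), P⁻¹ = [[1, -2], [-3, 7]].
L⁴ = P·diag(1, 625)·P⁻¹ = [[-3743, 8736], [-1872, 4369]].
The requested entry is 8736.

8736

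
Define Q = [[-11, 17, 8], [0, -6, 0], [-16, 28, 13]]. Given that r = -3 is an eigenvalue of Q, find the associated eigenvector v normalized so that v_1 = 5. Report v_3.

Q + 3I = [[-8, 17, 8], [0, -3, 0], [-16, 28, 16]].
Solving (Q + 3I)v = 0 gives the eigenspace spanned by (5, 0, 5).
With v_1 = 5, v = (5, 0, 5), so v_3 = 5.

5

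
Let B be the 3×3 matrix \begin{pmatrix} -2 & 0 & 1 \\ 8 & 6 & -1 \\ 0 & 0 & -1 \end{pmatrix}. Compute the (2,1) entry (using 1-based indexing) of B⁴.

1280

Characteristic polynomial: μ^3 - 3μ^2 - 16μ - 12 = (μ - 6)(μ + 1)(μ + 2), so the eigenvalues are -2, -1, 6.
μ=-2: eigenvector (1, -1, 0).
μ=6: eigenvector (0, 1, 0).
μ=-1: eigenvector (1, -1, 1).
P = [[1, 0, 1], [-1, 1, -1], [0, 0, 1]], D = diag(-2, 6, -1), P⁻¹ = [[1, 0, -1], [1, 1, 0], [0, 0, 1]].
B⁴ = P·diag(16, 1296, 1)·P⁻¹ = [[16, 0, -15], [1280, 1296, 15], [0, 0, 1]].
The requested entry is 1280.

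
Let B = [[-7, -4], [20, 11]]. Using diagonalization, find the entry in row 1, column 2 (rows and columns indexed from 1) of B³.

-52

Characteristic polynomial: r^2 - 4r + 3 = (r - 3)(r - 1), so the eigenvalues are 1, 3.
r=3: eigenvector (-2, 5).
r=1: eigenvector (1, -2).
P = [[-2, 1], [5, -2]], D = diag(3, 1), P⁻¹ = [[2, 1], [5, 2]].
B³ = P·diag(27, 1)·P⁻¹ = [[-103, -52], [260, 131]].
The requested entry is -52.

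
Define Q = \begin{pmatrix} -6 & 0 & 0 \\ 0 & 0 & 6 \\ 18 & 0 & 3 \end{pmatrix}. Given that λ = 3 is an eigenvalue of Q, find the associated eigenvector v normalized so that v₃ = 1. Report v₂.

2

Q − 3I = [[-9, 0, 0], [0, -3, 6], [18, 0, 0]].
Solving (Q − 3I)v = 0 gives the eigenspace spanned by (0, 2, 1).
With v₃ = 1, v = (0, 2, 1), so v₂ = 2.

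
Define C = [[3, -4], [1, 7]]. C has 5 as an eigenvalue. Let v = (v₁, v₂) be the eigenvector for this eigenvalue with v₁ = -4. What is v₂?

2

C − 5I = [[-2, -4], [1, 2]].
Solving (C − 5I)v = 0 gives the eigenspace spanned by (-4, 2).
With v₁ = -4, v = (-4, 2), so v₂ = 2.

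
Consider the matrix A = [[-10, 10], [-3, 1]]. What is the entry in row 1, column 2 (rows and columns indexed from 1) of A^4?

-3690

Characteristic polynomial: t^2 + 9t + 20 = (t + 4)(t + 5), so the eigenvalues are -5, -4.
t=-5: eigenvector (2, 1).
t=-4: eigenvector (-5, -3).
P = [[2, -5], [1, -3]], D = diag(-5, -4), P⁻¹ = [[3, -5], [1, -2]].
A⁴ = P·diag(625, 256)·P⁻¹ = [[2470, -3690], [1107, -1589]].
The requested entry is -3690.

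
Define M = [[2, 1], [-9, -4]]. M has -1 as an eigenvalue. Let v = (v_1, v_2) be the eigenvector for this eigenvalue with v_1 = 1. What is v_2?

M + 1I = [[3, 1], [-9, -3]].
Solving (M + 1I)v = 0 gives the eigenspace spanned by (1, -3).
With v_1 = 1, v = (1, -3), so v_2 = -3.

-3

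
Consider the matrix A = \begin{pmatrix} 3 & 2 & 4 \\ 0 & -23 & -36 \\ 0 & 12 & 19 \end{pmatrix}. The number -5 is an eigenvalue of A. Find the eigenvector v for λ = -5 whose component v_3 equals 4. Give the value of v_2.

-8

A + 5I = [[8, 2, 4], [0, -18, -36], [0, 12, 24]].
Solving (A + 5I)v = 0 gives the eigenspace spanned by (0, -8, 4).
With v_3 = 4, v = (0, -8, 4), so v_2 = -8.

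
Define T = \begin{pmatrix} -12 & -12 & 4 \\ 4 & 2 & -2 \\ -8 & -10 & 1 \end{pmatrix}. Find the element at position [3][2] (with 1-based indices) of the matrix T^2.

Characteristic polynomial: s^3 + 9s^2 + 26s + 24 = (s + 2)(s + 3)(s + 4), so the eigenvalues are -4, -3, -2.
s=-4: eigenvector (5, -2, 4).
s=-2: eigenvector (-2, 1, -2).
s=-3: eigenvector (-4, 2, -3).
P = [[5, -2, -4], [-2, 1, 2], [4, -2, -3]], D = diag(-4, -2, -3), P⁻¹ = [[1, 2, 0], [2, 1, -2], [0, 2, 1]].
T² = P·diag(16, 4, 9)·P⁻¹ = [[64, 80, -20], [-24, -24, 10], [48, 66, -11]].
The requested entry is 66.

66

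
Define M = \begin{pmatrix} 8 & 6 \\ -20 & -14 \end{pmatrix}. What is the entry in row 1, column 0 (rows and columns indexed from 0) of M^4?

2400

Characteristic polynomial: t^2 + 6t + 8 = (t + 2)(t + 4), so the eigenvalues are -4, -2.
t=-2: eigenvector (-3, 5).
t=-4: eigenvector (-1, 2).
P = [[-3, -1], [5, 2]], D = diag(-2, -4), P⁻¹ = [[-2, -1], [5, 3]].
M⁴ = P·diag(16, 256)·P⁻¹ = [[-1184, -720], [2400, 1456]].
The requested entry is 2400.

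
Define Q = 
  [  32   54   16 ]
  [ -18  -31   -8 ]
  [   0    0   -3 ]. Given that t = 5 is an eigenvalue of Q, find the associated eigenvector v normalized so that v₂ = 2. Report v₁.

Q − 5I = [[27, 54, 16], [-18, -36, -8], [0, 0, -8]].
Solving (Q − 5I)v = 0 gives the eigenspace spanned by (-4, 2, 0).
With v₂ = 2, v = (-4, 2, 0), so v₁ = -4.

-4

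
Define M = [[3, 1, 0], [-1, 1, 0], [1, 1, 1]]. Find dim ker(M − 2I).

M − 2I = [[1, 1, 0], [-1, -1, 0], [1, 1, -1]].
This matrix has rank 2, so its null space has dimension 3 − 2 = 1.

1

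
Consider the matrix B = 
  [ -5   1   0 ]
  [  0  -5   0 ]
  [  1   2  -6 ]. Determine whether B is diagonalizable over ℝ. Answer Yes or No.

Characteristic polynomial: p(λ) = λ^3 + 16λ^2 + 85λ + 150 = (λ + 5)^2(λ + 6).
λ = -5 has algebraic multiplicity 2; rank(B + 5I) = 2, so geometric multiplicity = 1.
Geometric multiplicity < algebraic multiplicity, so B is not diagonalizable.

No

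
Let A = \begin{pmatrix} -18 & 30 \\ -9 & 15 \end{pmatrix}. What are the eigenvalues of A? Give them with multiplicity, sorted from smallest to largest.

Characteristic polynomial: p(r) = r^2 + 3r = r(r + 3).
Roots (with multiplicity): -3, 0.

-3, 0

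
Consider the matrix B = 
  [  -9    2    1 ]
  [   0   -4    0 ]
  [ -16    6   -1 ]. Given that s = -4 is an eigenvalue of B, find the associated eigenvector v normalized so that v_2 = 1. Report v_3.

B + 4I = [[-5, 2, 1], [0, 0, 0], [-16, 6, 3]].
Solving (B + 4I)v = 0 gives the eigenspace spanned by (0, 1, -2).
With v_2 = 1, v = (0, 1, -2), so v_3 = -2.

-2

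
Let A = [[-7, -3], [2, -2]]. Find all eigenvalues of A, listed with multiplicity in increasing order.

Characteristic polynomial: p(λ) = λ^2 + 9λ + 20 = (λ + 4)(λ + 5).
Roots (with multiplicity): -5, -4.

-5, -4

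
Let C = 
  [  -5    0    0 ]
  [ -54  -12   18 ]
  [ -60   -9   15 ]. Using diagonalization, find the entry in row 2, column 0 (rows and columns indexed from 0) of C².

-114

Characteristic polynomial: s^3 + 2s^2 - 33s - 90 = (s - 6)(s + 3)(s + 5), so the eigenvalues are -5, -3, 6.
s=-5: eigenvector (1, 0, 3).
s=6: eigenvector (0, 1, 1).
s=-3: eigenvector (0, -2, -1).
P = [[1, 0, 0], [0, 1, -2], [3, 1, -1]], D = diag(-5, 6, -3), P⁻¹ = [[1, 0, 0], [-6, -1, 2], [-3, -1, 1]].
C² = P·diag(25, 36, 9)·P⁻¹ = [[25, 0, 0], [-162, -18, 54], [-114, -27, 63]].
The requested entry is -114.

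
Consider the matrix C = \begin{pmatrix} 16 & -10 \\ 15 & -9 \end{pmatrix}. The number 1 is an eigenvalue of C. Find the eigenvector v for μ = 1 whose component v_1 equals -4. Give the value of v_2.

-6

C − 1I = [[15, -10], [15, -10]].
Solving (C − 1I)v = 0 gives the eigenspace spanned by (-4, -6).
With v_1 = -4, v = (-4, -6), so v_2 = -6.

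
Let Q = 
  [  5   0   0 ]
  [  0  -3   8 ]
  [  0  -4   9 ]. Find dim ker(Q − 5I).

Q − 5I = [[0, 0, 0], [0, -8, 8], [0, -4, 4]].
This matrix has rank 1, so its null space has dimension 3 − 1 = 2.

2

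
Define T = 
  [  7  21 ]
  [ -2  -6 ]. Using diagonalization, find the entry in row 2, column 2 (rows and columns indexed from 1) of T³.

-6

Characteristic polynomial: λ^2 - λ = λ(λ - 1), so the eigenvalues are 0, 1.
λ=1: eigenvector (7, -2).
λ=0: eigenvector (-3, 1).
P = [[7, -3], [-2, 1]], D = diag(1, 0), P⁻¹ = [[1, 3], [2, 7]].
T³ = P·diag(1, 0)·P⁻¹ = [[7, 21], [-2, -6]].
The requested entry is -6.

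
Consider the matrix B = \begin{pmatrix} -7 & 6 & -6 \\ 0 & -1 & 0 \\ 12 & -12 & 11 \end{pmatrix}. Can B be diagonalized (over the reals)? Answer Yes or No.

Yes

Characteristic polynomial: p(λ) = λ^3 - 3λ^2 - 9λ - 5 = (λ - 5)(λ + 1)^2.
λ = -1 has algebraic multiplicity 2; rank(B + 1I) = 1, so geometric multiplicity = 2.
Every eigenvalue has geometric = algebraic multiplicity, so B is diagonalizable.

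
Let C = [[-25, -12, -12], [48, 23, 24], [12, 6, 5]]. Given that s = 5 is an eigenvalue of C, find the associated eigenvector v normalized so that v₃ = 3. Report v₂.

12

C − 5I = [[-30, -12, -12], [48, 18, 24], [12, 6, 0]].
Solving (C − 5I)v = 0 gives the eigenspace spanned by (-6, 12, 3).
With v₃ = 3, v = (-6, 12, 3), so v₂ = 12.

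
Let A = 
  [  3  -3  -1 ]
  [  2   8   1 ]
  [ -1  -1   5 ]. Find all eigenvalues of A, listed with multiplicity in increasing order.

5, 5, 6

Characteristic polynomial: p(t) = t^3 - 16t^2 + 85t - 150 = (t - 6)(t - 5)^2.
Roots (with multiplicity): 5, 5, 6.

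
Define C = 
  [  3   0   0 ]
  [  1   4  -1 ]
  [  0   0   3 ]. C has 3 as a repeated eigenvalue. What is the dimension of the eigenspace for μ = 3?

2

C − 3I = [[0, 0, 0], [1, 1, -1], [0, 0, 0]].
This matrix has rank 1, so its null space has dimension 3 − 1 = 2.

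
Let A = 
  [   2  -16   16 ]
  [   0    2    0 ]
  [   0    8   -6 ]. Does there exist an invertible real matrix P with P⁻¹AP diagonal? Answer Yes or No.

Yes

Characteristic polynomial: p(λ) = λ^3 + 2λ^2 - 20λ + 24 = (λ - 2)^2(λ + 6).
λ = 2 has algebraic multiplicity 2; rank(A − 2I) = 1, so geometric multiplicity = 2.
Every eigenvalue has geometric = algebraic multiplicity, so A is diagonalizable.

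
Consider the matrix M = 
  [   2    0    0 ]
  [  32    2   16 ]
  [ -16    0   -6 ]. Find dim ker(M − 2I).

M − 2I = [[0, 0, 0], [32, 0, 16], [-16, 0, -8]].
This matrix has rank 1, so its null space has dimension 3 − 1 = 2.

2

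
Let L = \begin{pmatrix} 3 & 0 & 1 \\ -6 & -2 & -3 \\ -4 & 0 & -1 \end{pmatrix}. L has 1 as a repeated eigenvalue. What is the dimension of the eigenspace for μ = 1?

1

L − 1I = [[2, 0, 1], [-6, -3, -3], [-4, 0, -2]].
This matrix has rank 2, so its null space has dimension 3 − 2 = 1.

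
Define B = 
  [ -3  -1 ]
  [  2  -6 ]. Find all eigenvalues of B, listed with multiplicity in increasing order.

-5, -4

Characteristic polynomial: p(t) = t^2 + 9t + 20 = (t + 4)(t + 5).
Roots (with multiplicity): -5, -4.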